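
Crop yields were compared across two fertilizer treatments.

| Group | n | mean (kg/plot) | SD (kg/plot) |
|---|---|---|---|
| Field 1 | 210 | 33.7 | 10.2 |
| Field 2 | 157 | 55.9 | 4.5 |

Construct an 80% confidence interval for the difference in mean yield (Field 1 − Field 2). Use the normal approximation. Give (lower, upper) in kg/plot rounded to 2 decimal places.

Standard errors of each mean: 10.2/√210 = 0.7039 and 4.5/√157 = 0.3591.
SE(x̄₁ − x̄₂) = √(0.7039² + 0.3591²) = 0.7902 for independent samples with unequal variances.
With z* = 1.282, the margin is 1.282 × 0.7902 = 1.0130.
x̄₁ − x̄₂ = 33.7 − 55.9 = -22.2000; the interval is -22.2000 ± 1.0130 = (-23.21, -21.19).

(-23.21, -21.19)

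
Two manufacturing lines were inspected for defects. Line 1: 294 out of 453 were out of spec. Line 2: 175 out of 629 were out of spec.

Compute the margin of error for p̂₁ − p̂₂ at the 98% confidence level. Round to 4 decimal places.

Sample proportions: 294/453 = 0.6490, 175/629 = 0.2782.
Each SE is √(p̂(1−p̂)/n): √(0.6490·0.3510/453) = 0.02242 and √(0.2782·0.7218/629) = 0.01787.
SE(p̂₁ − p̂₂) = √(SE₁² + SE₂²) = √(0.0005026564 + 0.0003193369) = 0.02867, since the two samples are independent.
At 98% confidence z* = 2.326; margin = 2.326 × 0.02867 = 0.06669.

0.0667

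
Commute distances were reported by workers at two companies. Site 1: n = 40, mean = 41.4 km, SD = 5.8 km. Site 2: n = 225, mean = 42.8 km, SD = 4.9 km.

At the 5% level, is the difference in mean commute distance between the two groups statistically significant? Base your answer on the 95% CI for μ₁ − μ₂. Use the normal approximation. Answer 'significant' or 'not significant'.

not significant

Per-group SEs: s₁/√n₁ = 5.8/√40 = 0.9171, s₂/√n₂ = 4.9/√225 = 0.3267.
Unpooled SE of the difference: √(0.84107241 + 0.10673289) = 0.9736.
Margin of error = z* · SE = 1.960 × 0.9736 = 1.9083.
x̄₁ − x̄₂ = 41.4 − 42.8 = -1.4000.
CI: -1.4000 ± 1.9083 = (-3.3083, 0.5083).
The interval (-3.3083, 0.5083) contains 0, so the difference is not significant.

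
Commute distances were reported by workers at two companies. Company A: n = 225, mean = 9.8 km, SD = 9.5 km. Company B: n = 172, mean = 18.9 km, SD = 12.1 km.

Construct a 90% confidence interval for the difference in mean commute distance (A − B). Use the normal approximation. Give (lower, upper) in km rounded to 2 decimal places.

SE₁ = s₁/√n₁ = 9.5/√225 = 0.6333; SE₂ = 12.1/√172 = 0.9226.
Independent samples, unequal variances: SE_diff = √(SE₁² + SE₂²) = √(0.40106889 + 0.85119076) = 1.1190.
z* = 1.645, so margin of error = 1.645 × 1.1190 = 1.8408.
Difference in means = 9.8 − 18.9 = -9.1000.
-9.1000 ± 1.8408 → (-10.94, -7.26).

(-10.94, -7.26)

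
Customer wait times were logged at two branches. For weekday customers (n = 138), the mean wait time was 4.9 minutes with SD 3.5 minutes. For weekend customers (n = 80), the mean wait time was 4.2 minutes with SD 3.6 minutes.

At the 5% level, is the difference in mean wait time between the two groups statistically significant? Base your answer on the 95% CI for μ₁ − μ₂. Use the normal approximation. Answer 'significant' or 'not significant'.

SE₁ = s₁/√n₁ = 3.5/√138 = 0.2979; SE₂ = 3.6/√80 = 0.4025.
Independent samples, unequal variances: SE_diff = √(SE₁² + SE₂²) = √(0.08874441 + 0.16200625) = 0.5008.
z* = 1.960, so margin of error = 1.960 × 0.5008 = 0.9816.
Difference in means = 4.9 − 4.2 = 0.7000.
0.7000 ± 0.9816 → (-0.2816, 1.6816).
The interval (-0.2816, 1.6816) contains 0, so the difference is not significant.

not significant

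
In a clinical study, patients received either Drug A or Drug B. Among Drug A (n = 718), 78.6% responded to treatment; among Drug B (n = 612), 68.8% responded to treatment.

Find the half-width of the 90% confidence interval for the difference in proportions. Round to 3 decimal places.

0.040

The two standard errors are √(0.7860×0.2140/718) = 0.01531 and √(0.6880×0.3120/612) = 0.01873.
Because the samples are independent, SE_diff = √(0.01531² + 0.01873²) = 0.02419.
Using z* = 1.645 for 90%, ME = 1.645 × 0.02419 = 0.03979.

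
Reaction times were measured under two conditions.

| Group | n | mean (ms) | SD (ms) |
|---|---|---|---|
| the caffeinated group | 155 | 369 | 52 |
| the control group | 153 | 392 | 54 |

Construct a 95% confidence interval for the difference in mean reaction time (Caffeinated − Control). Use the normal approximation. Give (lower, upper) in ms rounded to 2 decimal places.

SE₁ = s₁/√n₁ = 52/√155 = 4.1767; SE₂ = 54/√153 = 4.3656.
Independent samples, unequal variances: SE_diff = √(SE₁² + SE₂²) = √(17.44482289 + 19.05846336) = 6.0418.
z* = 1.960, so margin of error = 1.960 × 6.0418 = 11.8419.
Difference in means = 369 − 392 = -23.0000.
-23.0000 ± 11.8419 → (-34.84, -11.16).

(-34.84, -11.16)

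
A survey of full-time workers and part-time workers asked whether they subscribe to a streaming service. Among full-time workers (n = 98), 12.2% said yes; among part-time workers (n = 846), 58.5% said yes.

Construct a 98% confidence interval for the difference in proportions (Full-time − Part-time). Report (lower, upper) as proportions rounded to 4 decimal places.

(-0.5494, -0.3766)

The two standard errors are √(0.1220×0.8780/98) = 0.03306 and √(0.5850×0.4150/846) = 0.01694.
Because the samples are independent, SE_diff = √(0.03306² + 0.01694²) = 0.03715.
Using z* = 2.326 for 98%, ME = 2.326 × 0.03715 = 0.08641.
p̂₁ − p̂₂ = -0.4630; interval -0.4630 ± 0.08641 gives (-0.5494, -0.3766).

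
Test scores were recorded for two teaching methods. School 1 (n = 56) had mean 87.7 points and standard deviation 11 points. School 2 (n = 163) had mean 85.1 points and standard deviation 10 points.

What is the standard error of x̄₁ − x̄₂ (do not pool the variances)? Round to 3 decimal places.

1.666

Per-group SEs: s₁/√n₁ = 11/√56 = 1.4699, s₂/√n₂ = 10/√163 = 0.7833.
Unpooled SE of the difference: √(2.16060601 + 0.61355889) = 1.6656.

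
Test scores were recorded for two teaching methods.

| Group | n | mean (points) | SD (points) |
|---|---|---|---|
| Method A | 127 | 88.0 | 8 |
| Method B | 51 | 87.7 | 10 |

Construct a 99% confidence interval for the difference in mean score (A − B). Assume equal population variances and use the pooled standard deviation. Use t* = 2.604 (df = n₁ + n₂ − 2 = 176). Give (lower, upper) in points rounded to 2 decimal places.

(-3.42, 4.02)

s_p = √[((n₁−1)s₁² + (n₂−1)s₂²)/(n₁+n₂−2)] = √[(126·8² + 50·10²)/176] = 8.6155.
SE = 8.6155·√(1/127 + 1/51) = 1.4282.
With t* = 2.604, margin = 2.604 × 1.4282 = 3.7190.
x̄₁ − x̄₂ = 88.0 − 87.7 = 0.3000; interval 0.3000 ± 3.7190 = (-3.42, 4.02).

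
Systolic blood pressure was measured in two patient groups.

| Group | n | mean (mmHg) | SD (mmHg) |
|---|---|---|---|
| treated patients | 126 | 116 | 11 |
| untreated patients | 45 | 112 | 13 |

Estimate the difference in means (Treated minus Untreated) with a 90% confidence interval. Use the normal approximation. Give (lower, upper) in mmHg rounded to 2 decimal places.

(0.43, 7.57)

Per-group SEs: s₁/√n₁ = 11/√126 = 0.9800, s₂/√n₂ = 13/√45 = 1.9379.
Unpooled SE of the difference: √(0.9604 + 3.75545641) = 2.1716.
Margin of error = z* · SE = 1.645 × 2.1716 = 3.5723.
x̄₁ − x̄₂ = 116 − 112 = 4.0000.
CI: 4.0000 ± 3.5723 = (0.43, 7.57).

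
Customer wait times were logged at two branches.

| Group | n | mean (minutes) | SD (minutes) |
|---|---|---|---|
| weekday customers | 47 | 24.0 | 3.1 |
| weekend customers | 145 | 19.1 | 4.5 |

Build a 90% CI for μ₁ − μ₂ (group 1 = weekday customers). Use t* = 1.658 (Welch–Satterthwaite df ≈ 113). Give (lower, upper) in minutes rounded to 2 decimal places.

Standard errors of each mean: 3.1/√47 = 0.4522 and 4.5/√145 = 0.3737.
SE(x̄₁ − x̄₂) = √(0.4522² + 0.3737²) = 0.5866 for independent samples with unequal variances.
With t* = 1.658, the margin is 1.658 × 0.5866 = 0.9726.
x̄₁ − x̄₂ = 24.0 − 19.1 = 4.9000; the interval is 4.9000 ± 0.9726 = (3.93, 5.87).

(3.93, 5.87)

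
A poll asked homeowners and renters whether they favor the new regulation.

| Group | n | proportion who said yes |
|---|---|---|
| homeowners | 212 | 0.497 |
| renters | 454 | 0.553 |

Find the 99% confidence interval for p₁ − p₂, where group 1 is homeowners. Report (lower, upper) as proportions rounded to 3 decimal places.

(-0.163, 0.051)

Each SE is √(p̂(1−p̂)/n): √(0.4970·0.5030/212) = 0.03434 and √(0.5530·0.4470/454) = 0.02333.
SE(p̂₁ − p̂₂) = √(SE₁² + SE₂²) = √(0.0011792356 + 0.0005442889) = 0.04152, since the two samples are independent.
At 99% confidence z* = 2.576; margin = 2.576 × 0.04152 = 0.10696.
The difference is 0.4970 − 0.5530 = -0.0560, so the interval is -0.0560 ± 0.10696 = (-0.163, 0.051).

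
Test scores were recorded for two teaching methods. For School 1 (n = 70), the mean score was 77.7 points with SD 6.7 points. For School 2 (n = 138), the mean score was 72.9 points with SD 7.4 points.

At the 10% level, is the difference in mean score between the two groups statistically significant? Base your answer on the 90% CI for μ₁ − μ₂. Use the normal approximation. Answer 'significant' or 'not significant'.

Standard errors of each mean: 6.7/√70 = 0.8008 and 7.4/√138 = 0.6299.
SE(x̄₁ − x̄₂) = √(0.8008² + 0.6299²) = 1.0188 for independent samples with unequal variances.
With z* = 1.645, the margin is 1.645 × 1.0188 = 1.6759.
x̄₁ − x̄₂ = 77.7 − 72.9 = 4.8000; the interval is 4.8000 ± 1.6759 = (3.1241, 6.4759).
The interval (3.1241, 6.4759) does not contain 0, so the difference is significant.

significant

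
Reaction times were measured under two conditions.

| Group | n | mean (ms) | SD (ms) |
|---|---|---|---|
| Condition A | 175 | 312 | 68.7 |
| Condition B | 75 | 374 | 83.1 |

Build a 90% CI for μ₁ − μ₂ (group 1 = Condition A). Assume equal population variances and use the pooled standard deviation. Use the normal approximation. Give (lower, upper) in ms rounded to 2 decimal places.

Pooled variance s_p² = [174·68.7² + 74·83.1²] / (175+75−2) = 5371.9403, so s_p = 73.2935.
SE_diff = s_p·√(1/n₁ + 1/n₂) = 73.2935·√(1/175 + 1/75) = 10.1155.
z* = 1.645; margin = 1.645 × 10.1155 = 16.6400.
Difference = 312 − 374 = -62.0000.
-62.0000 ± 16.6400 → (-78.64, -45.36).

(-78.64, -45.36)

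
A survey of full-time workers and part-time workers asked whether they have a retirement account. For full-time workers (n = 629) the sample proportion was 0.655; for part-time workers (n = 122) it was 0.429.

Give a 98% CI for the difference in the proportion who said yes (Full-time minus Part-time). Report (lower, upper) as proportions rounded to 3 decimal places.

Each SE is √(p̂(1−p̂)/n): √(0.6550·0.3450/629) = 0.01895 and √(0.4290·0.5710/122) = 0.04481.
SE(p̂₁ − p̂₂) = √(SE₁² + SE₂²) = √(0.0003591025 + 0.0020079361) = 0.04865, since the two samples are independent.
At 98% confidence z* = 2.326; margin = 2.326 × 0.04865 = 0.11316.
The difference is 0.6550 − 0.4290 = 0.2260, so the interval is 0.2260 ± 0.11316 = (0.113, 0.339).

(0.113, 0.339)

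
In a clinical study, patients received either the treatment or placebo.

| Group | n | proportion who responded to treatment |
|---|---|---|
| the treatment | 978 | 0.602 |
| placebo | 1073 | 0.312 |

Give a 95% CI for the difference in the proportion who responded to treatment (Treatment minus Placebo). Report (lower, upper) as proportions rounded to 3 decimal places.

(0.249, 0.331)

The two standard errors are √(0.6020×0.3980/978) = 0.01565 and √(0.3120×0.6880/1073) = 0.01414.
Because the samples are independent, SE_diff = √(0.01565² + 0.01414²) = 0.02109.
Using z* = 1.960 for 95%, ME = 1.960 × 0.02109 = 0.04134.
p̂₁ − p̂₂ = 0.2900; interval 0.2900 ± 0.04134 gives (0.249, 0.331).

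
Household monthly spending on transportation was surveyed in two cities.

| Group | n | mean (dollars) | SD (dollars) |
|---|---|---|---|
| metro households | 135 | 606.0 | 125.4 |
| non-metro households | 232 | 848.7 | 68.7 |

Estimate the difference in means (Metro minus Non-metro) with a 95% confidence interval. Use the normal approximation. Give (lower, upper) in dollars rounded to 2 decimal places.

Per-group SEs: s₁/√n₁ = 125.4/√135 = 10.7927, s₂/√n₂ = 68.7/√232 = 4.5104.
Unpooled SE of the difference: √(116.48237329 + 20.34370816) = 11.6973.
Margin of error = z* · SE = 1.960 × 11.6973 = 22.9267.
x̄₁ − x̄₂ = 606.0 − 848.7 = -242.7000.
CI: -242.7000 ± 22.9267 = (-265.63, -219.77).

(-265.63, -219.77)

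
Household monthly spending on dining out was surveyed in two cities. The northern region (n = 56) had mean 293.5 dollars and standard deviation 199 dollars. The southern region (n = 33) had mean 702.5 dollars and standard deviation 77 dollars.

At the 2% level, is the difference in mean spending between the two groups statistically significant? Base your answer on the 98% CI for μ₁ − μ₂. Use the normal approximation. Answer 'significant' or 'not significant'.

significant

Per-group SEs: s₁/√n₁ = 199/√56 = 26.5925, s₂/√n₂ = 77/√33 = 13.4040.
Unpooled SE of the difference: √(707.16105625 + 179.667216) = 29.7797.
Margin of error = z* · SE = 2.326 × 29.7797 = 69.2676.
x̄₁ − x̄₂ = 293.5 − 702.5 = -409.0000.
CI: -409.0000 ± 69.2676 = (-478.2676, -339.7324).
The interval (-478.2676, -339.7324) does not contain 0, so the difference is significant.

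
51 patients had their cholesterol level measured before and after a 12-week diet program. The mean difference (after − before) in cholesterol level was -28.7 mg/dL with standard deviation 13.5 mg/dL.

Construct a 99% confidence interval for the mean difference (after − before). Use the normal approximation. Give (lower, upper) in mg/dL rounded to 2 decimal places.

(-33.57, -23.83)

Paired design: SE = s_d/√n = 13.5/√51 = 1.8904.
z* = 2.576; margin of error = 2.576 × 1.8904 = 4.8697.
-28.7 ± 4.8697 → (-33.57, -23.83).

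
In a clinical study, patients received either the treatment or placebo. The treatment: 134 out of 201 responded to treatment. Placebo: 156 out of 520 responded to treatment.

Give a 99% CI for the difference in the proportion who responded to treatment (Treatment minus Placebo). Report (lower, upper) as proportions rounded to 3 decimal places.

First, p̂₁ = 134/201 = 0.6667; p̂₂ = 156/520 = 0.3000.
The two standard errors are √(0.6667×0.3333/201) = 0.03325 and √(0.3000×0.7000/520) = 0.02010.
Because the samples are independent, SE_diff = √(0.03325² + 0.02010²) = 0.03885.
Using z* = 2.576 for 99%, ME = 2.576 × 0.03885 = 0.10008.
p̂₁ − p̂₂ = 0.3667; interval 0.3667 ± 0.10008 gives (0.267, 0.467).

(0.267, 0.467)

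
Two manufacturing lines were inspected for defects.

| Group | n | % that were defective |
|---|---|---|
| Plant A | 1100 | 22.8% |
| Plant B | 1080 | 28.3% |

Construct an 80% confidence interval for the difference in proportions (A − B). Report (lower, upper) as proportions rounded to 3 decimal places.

(-0.079, -0.031)

SE₁ = √(p̂₁(1−p̂₁)/n₁) = √(0.2280·0.7720/1100) = 0.01265; SE₂ = √(0.2830·0.7170/1080) = 0.01371.
Independent samples: SE of the difference = √(SE₁² + SE₂²) = √(0.0001600225 + 0.0001879641) = 0.01865.
z* for 80% confidence is 1.282, so the margin of error is 1.282 × 0.01865 = 0.02391.
Point estimate p̂₁ − p̂₂ = 0.2280 − 0.2830 = -0.0550.
-0.0550 ± 0.02391 → (-0.079, -0.031).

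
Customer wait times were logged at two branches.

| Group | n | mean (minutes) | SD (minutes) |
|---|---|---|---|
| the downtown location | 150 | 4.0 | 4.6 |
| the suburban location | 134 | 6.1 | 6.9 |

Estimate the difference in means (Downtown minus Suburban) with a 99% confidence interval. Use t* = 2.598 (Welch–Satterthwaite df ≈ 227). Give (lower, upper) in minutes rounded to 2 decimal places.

Standard errors of each mean: 4.6/√150 = 0.3756 and 6.9/√134 = 0.5961.
SE(x̄₁ − x̄₂) = √(0.3756² + 0.5961²) = 0.7046 for independent samples with unequal variances.
With t* = 2.598, the margin is 2.598 × 0.7046 = 1.8306.
x̄₁ − x̄₂ = 4.0 − 6.1 = -2.1000; the interval is -2.1000 ± 1.8306 = (-3.93, -0.27).

(-3.93, -0.27)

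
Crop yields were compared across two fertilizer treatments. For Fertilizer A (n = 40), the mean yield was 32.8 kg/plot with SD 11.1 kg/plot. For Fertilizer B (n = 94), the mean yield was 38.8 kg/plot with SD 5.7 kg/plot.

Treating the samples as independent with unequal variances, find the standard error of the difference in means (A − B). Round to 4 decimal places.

Per-group SEs: s₁/√n₁ = 11.1/√40 = 1.7551, s₂/√n₂ = 5.7/√94 = 0.5879.
Unpooled SE of the difference: √(3.08037601 + 0.34562641) = 1.8509.

1.8509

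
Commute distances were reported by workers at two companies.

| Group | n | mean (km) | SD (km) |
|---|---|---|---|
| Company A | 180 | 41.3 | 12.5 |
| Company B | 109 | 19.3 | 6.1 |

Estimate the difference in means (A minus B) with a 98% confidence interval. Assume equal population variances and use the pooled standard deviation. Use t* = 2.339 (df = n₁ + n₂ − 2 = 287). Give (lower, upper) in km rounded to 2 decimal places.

s_p = √[((n₁−1)s₁² + (n₂−1)s₂²)/(n₁+n₂−2)] = √[(179·12.5² + 108·6.1²)/287] = 10.5572.
SE = 10.5572·√(1/180 + 1/109) = 1.2813.
With t* = 2.339, margin = 2.339 × 1.2813 = 2.9970.
x̄₁ − x̄₂ = 41.3 − 19.3 = 22.0000; interval 22.0000 ± 2.9970 = (19.00, 25.00).

(19.00, 25.00)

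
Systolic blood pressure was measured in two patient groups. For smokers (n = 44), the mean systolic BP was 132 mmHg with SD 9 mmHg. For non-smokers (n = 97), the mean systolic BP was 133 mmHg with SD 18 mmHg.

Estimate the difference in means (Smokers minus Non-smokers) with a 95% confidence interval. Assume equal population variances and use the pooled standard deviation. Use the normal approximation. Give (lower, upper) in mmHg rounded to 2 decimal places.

(-6.62, 4.62)

Pooled variance s_p² = [43·9² + 96·18²] / (44+97−2) = 248.8273, so s_p = 15.7743.
SE_diff = s_p·√(1/n₁ + 1/n₂) = 15.7743·√(1/44 + 1/97) = 2.8671.
z* = 1.960; margin = 1.960 × 2.8671 = 5.6195.
Difference = 132 − 133 = -1.0000.
-1.0000 ± 5.6195 → (-6.62, 4.62).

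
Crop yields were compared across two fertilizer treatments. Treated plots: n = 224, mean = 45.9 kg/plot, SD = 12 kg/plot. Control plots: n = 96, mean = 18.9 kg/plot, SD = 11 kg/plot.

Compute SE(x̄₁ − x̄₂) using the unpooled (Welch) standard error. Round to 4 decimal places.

Standard errors of each mean: 12/√224 = 0.8018 and 11/√96 = 1.1227.
SE(x̄₁ − x̄₂) = √(0.8018² + 1.1227²) = 1.3796 for independent samples with unequal variances.

1.3796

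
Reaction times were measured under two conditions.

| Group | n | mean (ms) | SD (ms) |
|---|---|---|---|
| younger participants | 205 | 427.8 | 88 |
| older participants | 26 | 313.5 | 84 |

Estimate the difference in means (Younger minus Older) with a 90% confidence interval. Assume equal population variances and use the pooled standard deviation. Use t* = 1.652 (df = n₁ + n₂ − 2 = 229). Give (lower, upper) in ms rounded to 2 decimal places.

(84.18, 144.42)

Pooled variance s_p² = [204·88² + 25·84²] / (205+26−2) = 7668.8908, so s_p = 87.5722.
SE_diff = s_p·√(1/n₁ + 1/n₂) = 87.5722·√(1/205 + 1/26) = 18.2309.
t* = 1.652; margin = 1.652 × 18.2309 = 30.1174.
Difference = 427.8 − 313.5 = 114.3000.
114.3000 ± 30.1174 → (84.18, 144.42).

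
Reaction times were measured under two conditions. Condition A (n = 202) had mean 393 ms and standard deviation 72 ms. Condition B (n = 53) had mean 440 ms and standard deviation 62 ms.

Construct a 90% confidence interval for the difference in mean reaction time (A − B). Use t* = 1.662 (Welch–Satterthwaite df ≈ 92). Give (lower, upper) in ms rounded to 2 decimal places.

SE₁ = s₁/√n₁ = 72/√202 = 5.0659; SE₂ = 62/√53 = 8.5164.
Independent samples, unequal variances: SE_diff = √(SE₁² + SE₂²) = √(25.66334281 + 72.52906896) = 9.9092.
t* = 1.662, so margin of error = 1.662 × 9.9092 = 16.4691.
Difference in means = 393 − 440 = -47.0000.
-47.0000 ± 16.4691 → (-63.47, -30.53).

(-63.47, -30.53)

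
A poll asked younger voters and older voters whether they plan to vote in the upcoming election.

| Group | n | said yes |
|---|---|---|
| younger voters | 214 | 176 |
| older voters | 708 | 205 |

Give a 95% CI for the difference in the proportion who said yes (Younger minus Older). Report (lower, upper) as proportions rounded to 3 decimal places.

First, p̂₁ = 176/214 = 0.8224; p̂₂ = 205/708 = 0.2895.
The two standard errors are √(0.8224×0.1776/214) = 0.02612 and √(0.2895×0.7105/708) = 0.01704.
Because the samples are independent, SE_diff = √(0.02612² + 0.01704²) = 0.03119.
Using z* = 1.960 for 95%, ME = 1.960 × 0.03119 = 0.06113.
p̂₁ − p̂₂ = 0.5329; interval 0.5329 ± 0.06113 gives (0.472, 0.594).

(0.472, 0.594)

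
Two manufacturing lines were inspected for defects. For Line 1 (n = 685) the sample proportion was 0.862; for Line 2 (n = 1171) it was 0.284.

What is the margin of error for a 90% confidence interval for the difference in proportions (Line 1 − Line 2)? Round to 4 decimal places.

SE₁ = √(p̂₁(1−p̂₁)/n₁) = √(0.8620·0.1380/685) = 0.01318; SE₂ = √(0.2840·0.7160/1171) = 0.01318.
Independent samples: SE of the difference = √(SE₁² + SE₂²) = √(0.0001737124 + 0.0001737124) = 0.01864.
z* for 90% confidence is 1.645, so the margin of error is 1.645 × 0.01864 = 0.03066.

0.0307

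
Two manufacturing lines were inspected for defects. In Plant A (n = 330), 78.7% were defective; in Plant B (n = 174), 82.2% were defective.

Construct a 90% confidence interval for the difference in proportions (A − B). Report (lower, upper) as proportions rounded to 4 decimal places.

The two standard errors are √(0.7870×0.2130/330) = 0.02254 and √(0.8220×0.1780/174) = 0.02900.
Because the samples are independent, SE_diff = √(0.02254² + 0.02900²) = 0.03673.
Using z* = 1.645 for 90%, ME = 1.645 × 0.03673 = 0.06042.
p̂₁ − p̂₂ = -0.0350; interval -0.0350 ± 0.06042 gives (-0.0954, 0.0254).

(-0.0954, 0.0254)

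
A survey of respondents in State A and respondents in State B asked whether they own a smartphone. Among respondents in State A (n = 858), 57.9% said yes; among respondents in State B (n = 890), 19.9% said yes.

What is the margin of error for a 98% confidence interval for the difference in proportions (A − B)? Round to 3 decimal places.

SE₁ = √(p̂₁(1−p̂₁)/n₁) = √(0.5790·0.4210/858) = 0.01686; SE₂ = √(0.1990·0.8010/890) = 0.01338.
Independent samples: SE of the difference = √(SE₁² + SE₂²) = √(0.0002842596 + 0.0001790244) = 0.02152.
z* for 98% confidence is 2.326, so the margin of error is 2.326 × 0.02152 = 0.05006.

0.050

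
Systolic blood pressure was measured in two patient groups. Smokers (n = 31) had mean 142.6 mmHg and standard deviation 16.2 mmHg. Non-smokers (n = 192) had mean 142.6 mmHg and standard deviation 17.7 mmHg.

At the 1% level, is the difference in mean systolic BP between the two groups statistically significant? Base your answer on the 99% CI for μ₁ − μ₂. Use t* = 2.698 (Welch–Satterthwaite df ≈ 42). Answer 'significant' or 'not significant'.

SE₁ = s₁/√n₁ = 16.2/√31 = 2.9096; SE₂ = 17.7/√192 = 1.2774.
Independent samples, unequal variances: SE_diff = √(SE₁² + SE₂²) = √(8.46577216 + 1.63175076) = 3.1777.
t* = 2.698, so margin of error = 2.698 × 3.1777 = 8.5734.
Difference in means = 142.6 − 142.6 = 0.0000.
0.0000 ± 8.5734 → (-8.5734, 8.5734).
The interval (-8.5734, 8.5734) contains 0, so the difference is not significant.

not significant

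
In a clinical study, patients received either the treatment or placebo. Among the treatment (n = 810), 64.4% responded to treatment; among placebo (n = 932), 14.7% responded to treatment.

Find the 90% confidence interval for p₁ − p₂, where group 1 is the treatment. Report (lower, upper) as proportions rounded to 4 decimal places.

SE₁ = √(p̂₁(1−p̂₁)/n₁) = √(0.6440·0.3560/810) = 0.01682; SE₂ = √(0.1470·0.8530/932) = 0.01160.
Independent samples: SE of the difference = √(SE₁² + SE₂²) = √(0.0002829124 + 0.00013456) = 0.02043.
z* for 90% confidence is 1.645, so the margin of error is 1.645 × 0.02043 = 0.03361.
Point estimate p̂₁ − p̂₂ = 0.6440 − 0.1470 = 0.4970.
0.4970 ± 0.03361 → (0.4634, 0.5306).

(0.4634, 0.5306)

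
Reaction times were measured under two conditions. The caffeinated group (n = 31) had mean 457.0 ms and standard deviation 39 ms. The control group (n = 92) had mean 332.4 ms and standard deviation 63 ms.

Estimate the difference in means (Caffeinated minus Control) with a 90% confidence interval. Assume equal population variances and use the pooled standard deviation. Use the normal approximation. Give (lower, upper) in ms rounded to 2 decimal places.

s_p = √[((n₁−1)s₁² + (n₂−1)s₂²)/(n₁+n₂−2)] = √[(30·39² + 91·63²)/121] = 57.9833.
SE = 57.9833·√(1/31 + 1/92) = 12.0415.
With z* = 1.645, margin = 1.645 × 12.0415 = 19.8083.
x̄₁ − x̄₂ = 457.0 − 332.4 = 124.6000; interval 124.6000 ± 19.8083 = (104.79, 144.41).

(104.79, 144.41)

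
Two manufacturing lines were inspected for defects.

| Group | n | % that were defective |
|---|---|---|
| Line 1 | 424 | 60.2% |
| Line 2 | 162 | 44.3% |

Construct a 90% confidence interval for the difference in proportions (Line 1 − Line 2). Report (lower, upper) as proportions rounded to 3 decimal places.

(0.084, 0.234)

SE₁ = √(p̂₁(1−p̂₁)/n₁) = √(0.6020·0.3980/424) = 0.02377; SE₂ = √(0.4430·0.5570/162) = 0.03903.
Independent samples: SE of the difference = √(SE₁² + SE₂²) = √(0.0005650129 + 0.0015233409) = 0.04570.
z* for 90% confidence is 1.645, so the margin of error is 1.645 × 0.04570 = 0.07518.
Point estimate p̂₁ − p̂₂ = 0.6020 − 0.4430 = 0.1590.
0.1590 ± 0.07518 → (0.084, 0.234).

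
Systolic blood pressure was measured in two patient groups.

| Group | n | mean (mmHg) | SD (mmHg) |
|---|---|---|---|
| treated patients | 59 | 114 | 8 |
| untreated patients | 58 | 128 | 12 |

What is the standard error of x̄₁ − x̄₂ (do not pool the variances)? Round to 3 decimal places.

1.889

SE₁ = s₁/√n₁ = 8/√59 = 1.0415; SE₂ = 12/√58 = 1.5757.
Independent samples, unequal variances: SE_diff = √(SE₁² + SE₂²) = √(1.08472225 + 2.48283049) = 1.8888.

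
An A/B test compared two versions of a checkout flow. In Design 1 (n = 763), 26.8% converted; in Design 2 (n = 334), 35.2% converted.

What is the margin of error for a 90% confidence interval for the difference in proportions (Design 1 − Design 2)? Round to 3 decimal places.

Each SE is √(p̂(1−p̂)/n): √(0.2680·0.7320/763) = 0.01603 and √(0.3520·0.6480/334) = 0.02613.
SE(p̂₁ − p̂₂) = √(SE₁² + SE₂²) = √(0.0002569609 + 0.0006827769) = 0.03066, since the two samples are independent.
At 90% confidence z* = 1.645; margin = 1.645 × 0.03066 = 0.05044.

0.050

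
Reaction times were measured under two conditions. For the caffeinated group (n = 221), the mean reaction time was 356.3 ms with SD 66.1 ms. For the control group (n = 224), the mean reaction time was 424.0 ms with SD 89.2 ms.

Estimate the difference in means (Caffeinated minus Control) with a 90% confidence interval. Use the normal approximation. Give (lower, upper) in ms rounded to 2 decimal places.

(-79.93, -55.47)

SE₁ = s₁/√n₁ = 66.1/√221 = 4.4464; SE₂ = 89.2/√224 = 5.9599.
Independent samples, unequal variances: SE_diff = √(SE₁² + SE₂²) = √(19.77047296 + 35.52040801) = 7.4358.
z* = 1.645, so margin of error = 1.645 × 7.4358 = 12.2319.
Difference in means = 356.3 − 424.0 = -67.7000.
-67.7000 ± 12.2319 → (-79.93, -55.47).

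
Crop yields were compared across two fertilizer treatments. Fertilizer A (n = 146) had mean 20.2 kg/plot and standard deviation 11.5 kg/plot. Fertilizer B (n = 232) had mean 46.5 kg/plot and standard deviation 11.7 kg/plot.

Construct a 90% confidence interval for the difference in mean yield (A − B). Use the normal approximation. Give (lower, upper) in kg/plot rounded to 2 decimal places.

(-28.31, -24.29)

Per-group SEs: s₁/√n₁ = 11.5/√146 = 0.9517, s₂/√n₂ = 11.7/√232 = 0.7681.
Unpooled SE of the difference: √(0.90573289 + 0.58997761) = 1.2230.
Margin of error = z* · SE = 1.645 × 1.2230 = 2.0118.
x̄₁ − x̄₂ = 20.2 − 46.5 = -26.3000.
CI: -26.3000 ± 2.0118 = (-28.31, -24.29).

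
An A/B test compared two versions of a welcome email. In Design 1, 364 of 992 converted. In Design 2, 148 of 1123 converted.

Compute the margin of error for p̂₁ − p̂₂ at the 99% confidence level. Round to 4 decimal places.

0.0472

p̂₁ = 364/992 = 0.3669 and p̂₂ = 148/1123 = 0.1318.
SE₁ = √(p̂₁(1−p̂₁)/n₁) = √(0.3669·0.6331/992) = 0.01530; SE₂ = √(0.1318·0.8682/1123) = 0.01009.
Independent samples: SE of the difference = √(SE₁² + SE₂²) = √(0.00023409 + 0.0001018081) = 0.01833.
z* for 99% confidence is 2.576, so the margin of error is 2.576 × 0.01833 = 0.04722.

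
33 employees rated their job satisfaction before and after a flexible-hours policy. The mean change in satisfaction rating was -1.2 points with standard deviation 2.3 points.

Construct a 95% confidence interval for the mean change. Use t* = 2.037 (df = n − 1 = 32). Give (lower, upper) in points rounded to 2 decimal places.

Paired design: SE = s_d/√n = 2.3/√33 = 0.4004.
t* = 2.037; margin of error = 2.037 × 0.4004 = 0.8156.
-1.2 ± 0.8156 → (-2.02, -0.38).

(-2.02, -0.38)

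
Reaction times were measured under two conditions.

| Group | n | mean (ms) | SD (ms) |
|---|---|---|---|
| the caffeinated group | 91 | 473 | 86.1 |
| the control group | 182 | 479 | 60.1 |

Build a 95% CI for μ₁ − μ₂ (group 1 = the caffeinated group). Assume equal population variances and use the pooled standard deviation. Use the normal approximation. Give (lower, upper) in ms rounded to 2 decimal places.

s_p = √[((n₁−1)s₁² + (n₂−1)s₂²)/(n₁+n₂−2)] = √[(90·86.1² + 181·60.1²)/271] = 69.8169.
SE = 69.8169·√(1/91 + 1/182) = 8.9637.
With z* = 1.960, margin = 1.960 × 8.9637 = 17.5689.
x̄₁ − x̄₂ = 473 − 479 = -6.0000; interval -6.0000 ± 17.5689 = (-23.57, 11.57).

(-23.57, 11.57)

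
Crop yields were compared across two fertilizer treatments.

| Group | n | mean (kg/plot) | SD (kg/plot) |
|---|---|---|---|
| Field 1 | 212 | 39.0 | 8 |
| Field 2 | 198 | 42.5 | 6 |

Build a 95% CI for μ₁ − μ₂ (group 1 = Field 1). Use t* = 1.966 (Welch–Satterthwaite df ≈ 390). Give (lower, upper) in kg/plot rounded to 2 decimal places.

(-4.87, -2.13)

Standard errors of each mean: 8/√212 = 0.5494 and 6/√198 = 0.4264.
SE(x̄₁ − x̄₂) = √(0.5494² + 0.4264²) = 0.6955 for independent samples with unequal variances.
With t* = 1.966, the margin is 1.966 × 0.6955 = 1.3674.
x̄₁ − x̄₂ = 39.0 − 42.5 = -3.5000; the interval is -3.5000 ± 1.3674 = (-4.87, -2.13).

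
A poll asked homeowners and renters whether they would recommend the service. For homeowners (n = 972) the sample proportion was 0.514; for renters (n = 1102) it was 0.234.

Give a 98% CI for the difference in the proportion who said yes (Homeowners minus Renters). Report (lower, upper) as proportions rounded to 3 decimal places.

(0.232, 0.328)

Each SE is √(p̂(1−p̂)/n): √(0.5140·0.4860/972) = 0.01603 and √(0.2340·0.7660/1102) = 0.01275.
SE(p̂₁ − p̂₂) = √(SE₁² + SE₂²) = √(0.0002569609 + 0.0001625625) = 0.02048, since the two samples are independent.
At 98% confidence z* = 2.326; margin = 2.326 × 0.02048 = 0.04764.
The difference is 0.5140 − 0.2340 = 0.2800, so the interval is 0.2800 ± 0.04764 = (0.232, 0.328).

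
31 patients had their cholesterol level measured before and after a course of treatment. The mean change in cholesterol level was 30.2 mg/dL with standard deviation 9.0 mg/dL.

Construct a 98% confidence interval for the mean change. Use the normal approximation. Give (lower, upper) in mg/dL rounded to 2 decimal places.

(26.44, 33.96)

This is a matched-pairs design, so SE = s_d/√n = 9.0/√31 = 1.6164.
Margin = 2.326 × 1.6164 = 3.7597; the interval is 30.2 ± 3.7597 = (26.44, 33.96).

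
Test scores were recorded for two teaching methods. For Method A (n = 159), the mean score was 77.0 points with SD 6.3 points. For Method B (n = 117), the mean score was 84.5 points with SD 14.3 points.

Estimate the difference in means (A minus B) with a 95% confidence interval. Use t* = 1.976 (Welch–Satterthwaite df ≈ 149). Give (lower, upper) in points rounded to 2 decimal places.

Standard errors of each mean: 6.3/√159 = 0.4996 and 14.3/√117 = 1.3220.
SE(x̄₁ − x̄₂) = √(0.4996² + 1.3220²) = 1.4133 for independent samples with unequal variances.
With t* = 1.976, the margin is 1.976 × 1.4133 = 2.7927.
x̄₁ − x̄₂ = 77.0 − 84.5 = -7.5000; the interval is -7.5000 ± 2.7927 = (-10.29, -4.71).

(-10.29, -4.71)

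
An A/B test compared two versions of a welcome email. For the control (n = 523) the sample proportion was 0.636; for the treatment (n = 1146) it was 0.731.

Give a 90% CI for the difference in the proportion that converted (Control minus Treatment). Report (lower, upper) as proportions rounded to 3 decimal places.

(-0.136, -0.054)

Each SE is √(p̂(1−p̂)/n): √(0.6360·0.3640/523) = 0.02104 and √(0.7310·0.2690/1146) = 0.01310.
SE(p̂₁ − p̂₂) = √(SE₁² + SE₂²) = √(0.0004426816 + 0.00017161) = 0.02478, since the two samples are independent.
At 90% confidence z* = 1.645; margin = 1.645 × 0.02478 = 0.04076.
The difference is 0.6360 − 0.7310 = -0.0950, so the interval is -0.0950 ± 0.04076 = (-0.136, -0.054).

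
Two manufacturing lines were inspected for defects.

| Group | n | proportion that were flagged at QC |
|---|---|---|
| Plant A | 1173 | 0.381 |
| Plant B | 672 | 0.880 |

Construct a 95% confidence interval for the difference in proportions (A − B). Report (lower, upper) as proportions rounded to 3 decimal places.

(-0.536, -0.462)

The two standard errors are √(0.3810×0.6190/1173) = 0.01418 and √(0.8800×0.1200/672) = 0.01254.
Because the samples are independent, SE_diff = √(0.01418² + 0.01254²) = 0.01893.
Using z* = 1.960 for 95%, ME = 1.960 × 0.01893 = 0.03710.
p̂₁ − p̂₂ = -0.4990; interval -0.4990 ± 0.03710 gives (-0.536, -0.462).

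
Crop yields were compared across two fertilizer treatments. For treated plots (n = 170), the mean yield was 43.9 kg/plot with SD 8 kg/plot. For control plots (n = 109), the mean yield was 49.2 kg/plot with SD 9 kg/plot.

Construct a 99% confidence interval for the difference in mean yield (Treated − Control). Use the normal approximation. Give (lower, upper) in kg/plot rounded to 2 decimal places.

SE₁ = s₁/√n₁ = 8/√170 = 0.6136; SE₂ = 9/√109 = 0.8620.
Independent samples, unequal variances: SE_diff = √(SE₁² + SE₂²) = √(0.37650496 + 0.743044) = 1.0581.
z* = 2.576, so margin of error = 2.576 × 1.0581 = 2.7257.
Difference in means = 43.9 − 49.2 = -5.3000.
-5.3000 ± 2.7257 → (-8.03, -2.57).

(-8.03, -2.57)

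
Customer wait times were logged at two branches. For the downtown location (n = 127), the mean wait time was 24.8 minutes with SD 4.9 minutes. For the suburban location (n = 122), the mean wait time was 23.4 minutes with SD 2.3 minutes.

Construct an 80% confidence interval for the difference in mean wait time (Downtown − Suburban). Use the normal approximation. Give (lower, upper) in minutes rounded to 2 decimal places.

Per-group SEs: s₁/√n₁ = 4.9/√127 = 0.4348, s₂/√n₂ = 2.3/√122 = 0.2082.
Unpooled SE of the difference: √(0.18905104 + 0.04334724) = 0.4821.
Margin of error = z* · SE = 1.282 × 0.4821 = 0.6181.
x̄₁ − x̄₂ = 24.8 − 23.4 = 1.4000.
CI: 1.4000 ± 0.6181 = (0.78, 2.02).

(0.78, 2.02)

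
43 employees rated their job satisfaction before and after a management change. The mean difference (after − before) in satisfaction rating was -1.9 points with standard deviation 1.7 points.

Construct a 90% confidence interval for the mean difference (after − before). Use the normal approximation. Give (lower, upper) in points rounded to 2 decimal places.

Paired design: SE = s_d/√n = 1.7/√43 = 0.2592.
z* = 1.645; margin of error = 1.645 × 0.2592 = 0.4264.
-1.9 ± 0.4264 → (-2.33, -1.47).

(-2.33, -1.47)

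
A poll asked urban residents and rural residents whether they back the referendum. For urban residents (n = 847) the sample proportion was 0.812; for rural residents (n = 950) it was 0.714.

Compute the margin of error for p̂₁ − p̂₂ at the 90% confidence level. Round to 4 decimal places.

0.0327

SE₁ = √(p̂₁(1−p̂₁)/n₁) = √(0.8120·0.1880/847) = 0.01343; SE₂ = √(0.7140·0.2860/950) = 0.01466.
Independent samples: SE of the difference = √(SE₁² + SE₂²) = √(0.0001803649 + 0.0002149156) = 0.01988.
z* for 90% confidence is 1.645, so the margin of error is 1.645 × 0.01988 = 0.03270.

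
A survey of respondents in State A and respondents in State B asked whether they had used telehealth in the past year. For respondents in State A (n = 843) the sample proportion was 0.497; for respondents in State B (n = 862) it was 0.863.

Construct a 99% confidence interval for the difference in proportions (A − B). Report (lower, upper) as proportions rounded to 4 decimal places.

The two standard errors are √(0.4970×0.5030/843) = 0.01722 and √(0.8630×0.1370/862) = 0.01171.
Because the samples are independent, SE_diff = √(0.01722² + 0.01171²) = 0.02082.
Using z* = 2.576 for 99%, ME = 2.576 × 0.02082 = 0.05363.
p̂₁ − p̂₂ = -0.3660; interval -0.3660 ± 0.05363 gives (-0.4196, -0.3124).

(-0.4196, -0.3124)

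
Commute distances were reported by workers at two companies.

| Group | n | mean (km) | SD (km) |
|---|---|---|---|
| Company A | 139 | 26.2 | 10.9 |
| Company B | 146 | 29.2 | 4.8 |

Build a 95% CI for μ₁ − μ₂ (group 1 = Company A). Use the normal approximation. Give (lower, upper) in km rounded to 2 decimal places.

(-4.97, -1.03)

Per-group SEs: s₁/√n₁ = 10.9/√139 = 0.9245, s₂/√n₂ = 4.8/√146 = 0.3973.
Unpooled SE of the difference: √(0.85470025 + 0.15784729) = 1.0063.
Margin of error = z* · SE = 1.960 × 1.0063 = 1.9723.
x̄₁ − x̄₂ = 26.2 − 29.2 = -3.0000.
CI: -3.0000 ± 1.9723 = (-4.97, -1.03).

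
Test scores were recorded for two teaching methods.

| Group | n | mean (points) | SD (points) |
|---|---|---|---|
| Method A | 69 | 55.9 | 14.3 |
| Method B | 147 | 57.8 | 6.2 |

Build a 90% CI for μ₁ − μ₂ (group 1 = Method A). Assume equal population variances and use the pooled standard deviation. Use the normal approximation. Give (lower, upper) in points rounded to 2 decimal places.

(-4.19, 0.39)

s_p = √[((n₁−1)s₁² + (n₂−1)s₂²)/(n₁+n₂−2)] = √[(68·14.3² + 146·6.2²)/214] = 9.5501.
SE = 9.5501·√(1/69 + 1/147) = 1.3936.
With z* = 1.645, margin = 1.645 × 1.3936 = 2.2925.
x̄₁ − x̄₂ = 55.9 − 57.8 = -1.9000; interval -1.9000 ± 2.2925 = (-4.19, 0.39).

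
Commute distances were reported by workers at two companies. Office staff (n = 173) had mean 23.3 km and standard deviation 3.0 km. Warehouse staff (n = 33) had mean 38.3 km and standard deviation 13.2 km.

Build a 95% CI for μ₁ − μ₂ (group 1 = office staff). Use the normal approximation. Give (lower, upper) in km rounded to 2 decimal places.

(-19.53, -10.47)

SE₁ = s₁/√n₁ = 3.0/√173 = 0.2281; SE₂ = 13.2/√33 = 2.2978.
Independent samples, unequal variances: SE_diff = √(SE₁² + SE₂²) = √(0.05202961 + 5.27988484) = 2.3091.
z* = 1.960, so margin of error = 1.960 × 2.3091 = 4.5258.
Difference in means = 23.3 − 38.3 = -15.0000.
-15.0000 ± 4.5258 → (-19.53, -10.47).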